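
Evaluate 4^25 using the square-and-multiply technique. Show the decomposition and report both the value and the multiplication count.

Computing 4^25 by squaring (build up from 4^1; each line after the first costs one multiplication):

4^1 = 4
4^2 = (4^1)^2 = 4^2 = 16
4^3 = 4 * 4^2 = 4 * 16 = 64
4^6 = (4^3)^2 = 64^2 = 4096
4^12 = (4^6)^2 = 4096^2 = 16777216
4^24 = (4^12)^2 = 16777216^2 = 281474976710656
4^25 = 4 * 4^24 = 4 * 281474976710656 = 1125899906842624

Result: 1125899906842624
Multiplications needed: 6 (6 lines after 4^1)

4^25 = 1125899906842624. Using exponentiation by squaring, this requires 6 multiplications. The key idea: if the exponent is even, square the half-power; if odd, multiply by the base once.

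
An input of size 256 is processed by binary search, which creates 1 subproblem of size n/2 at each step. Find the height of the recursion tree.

For divide and conquer with division factor 2:

Problem sizes at each level:
Level 0: 256
Level 1: 128
Level 2: 64
Level 3: 32
Level 4: 16
Level 5: 8
Level 6: 4
Level 7: 2
Level 8: 1

The root is level 0 and the size-1 base case is level 8 (the tree spans levels 0 through 8, i.e. 9 levels counting the root), so the depth is the number of divisions: log_2(256) = 8

The recursion tree depth is log_2(256) = 8. At each level, the problem size is divided by 2, so it takes 8 divisions to reduce to a base case of size 1. The algorithm makes 1 recursive call at each level.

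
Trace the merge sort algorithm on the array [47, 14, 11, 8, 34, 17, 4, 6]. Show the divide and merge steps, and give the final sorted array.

Merge sort trace:

Split: [47, 14, 11, 8, 34, 17, 4, 6] -> [47, 14, 11, 8] and [34, 17, 4, 6]
  Split: [47, 14, 11, 8] -> [47, 14] and [11, 8]
    Split: [47, 14] -> [47] and [14]
    Merge: [47] + [14] -> [14, 47]
    Split: [11, 8] -> [11] and [8]
    Merge: [11] + [8] -> [8, 11]
  Merge: [14, 47] + [8, 11] -> [8, 11, 14, 47]
  Split: [34, 17, 4, 6] -> [34, 17] and [4, 6]
    Split: [34, 17] -> [34] and [17]
    Merge: [34] + [17] -> [17, 34]
    Split: [4, 6] -> [4] and [6]
    Merge: [4] + [6] -> [4, 6]
  Merge: [17, 34] + [4, 6] -> [4, 6, 17, 34]
Merge: [8, 11, 14, 47] + [4, 6, 17, 34] -> [4, 6, 8, 11, 14, 17, 34, 47]

Final sorted array: [4, 6, 8, 11, 14, 17, 34, 47]

The merge sort proceeds by recursively splitting the array and merging sorted halves.
After all merges, the sorted array is [4, 6, 8, 11, 14, 17, 34, 47].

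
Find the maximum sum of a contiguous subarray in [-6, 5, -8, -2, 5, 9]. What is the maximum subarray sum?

Using Kadane's algorithm on [-6, 5, -8, -2, 5, 9]:

Scanning through the array:
Position 1 (value 5): max_ending_here = 5, max_so_far = 5
Position 2 (value -8): max_ending_here = -3, max_so_far = 5
Position 3 (value -2): max_ending_here = -2, max_so_far = 5
Position 4 (value 5): max_ending_here = 5, max_so_far = 5
Position 5 (value 9): max_ending_here = 14, max_so_far = 14

Maximum subarray: [5, 9]
Maximum sum: 14

The maximum subarray is [5, 9] with sum 14. This subarray runs from index 4 to index 5.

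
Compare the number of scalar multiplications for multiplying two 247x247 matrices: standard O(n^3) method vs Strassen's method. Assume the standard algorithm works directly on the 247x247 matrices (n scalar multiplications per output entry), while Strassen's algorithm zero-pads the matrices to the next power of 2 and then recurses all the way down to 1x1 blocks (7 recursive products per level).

Matrix multiplication for 247x247 matrices:

Strassen's algorithm requires power-of-2 dimensions. Pad 247x247 to 256x256 (next power of 2).

Standard algorithm: 247^3 = 15069223 multiplications
Strassen's algorithm: 7^(log2(256)) = 7^8 = 5764801 multiplications
Savings: 15069223 - 5764801 = 9304422 multiplications

Standard: 15069223 multiplications (247^3). Strassen: 5764801 multiplications (7^8, after padding to 256x256). Strassen reduces 8 recursive multiplications to 7 at each level.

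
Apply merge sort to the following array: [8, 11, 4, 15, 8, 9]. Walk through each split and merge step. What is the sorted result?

Merge sort trace:

Split: [8, 11, 4, 15, 8, 9] -> [8, 11, 4] and [15, 8, 9]
  Split: [8, 11, 4] -> [8] and [11, 4]
    Split: [11, 4] -> [11] and [4]
    Merge: [11] + [4] -> [4, 11]
  Merge: [8] + [4, 11] -> [4, 8, 11]
  Split: [15, 8, 9] -> [15] and [8, 9]
    Split: [8, 9] -> [8] and [9]
    Merge: [8] + [9] -> [8, 9]
  Merge: [15] + [8, 9] -> [8, 9, 15]
Merge: [4, 8, 11] + [8, 9, 15] -> [4, 8, 8, 9, 11, 15]

Final sorted array: [4, 8, 8, 9, 11, 15]

The merge sort proceeds by recursively splitting the array and merging sorted halves.
After all merges, the sorted array is [4, 8, 8, 9, 11, 15].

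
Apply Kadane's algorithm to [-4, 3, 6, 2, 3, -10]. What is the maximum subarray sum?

Using Kadane's algorithm on [-4, 3, 6, 2, 3, -10]:

Scanning through the array:
Position 1 (value 3): max_ending_here = 3, max_so_far = 3
Position 2 (value 6): max_ending_here = 9, max_so_far = 9
Position 3 (value 2): max_ending_here = 11, max_so_far = 11
Position 4 (value 3): max_ending_here = 14, max_so_far = 14
Position 5 (value -10): max_ending_here = 4, max_so_far = 14

Maximum subarray: [3, 6, 2, 3]
Maximum sum: 14

The maximum subarray is [3, 6, 2, 3] with sum 14. This subarray runs from index 1 to index 4.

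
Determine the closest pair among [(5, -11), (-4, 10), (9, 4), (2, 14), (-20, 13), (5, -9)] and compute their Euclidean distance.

Computing all pairwise distances among 6 points:

d((5, -11), (-4, 10)) = 22.8473
d((5, -11), (9, 4)) = 15.5242
d((5, -11), (2, 14)) = 25.1794
d((5, -11), (-20, 13)) = 34.6554
d((5, -11), (5, -9)) = 2.0 <-- minimum
d((-4, 10), (9, 4)) = 14.3178
d((-4, 10), (2, 14)) = 7.2111
d((-4, 10), (-20, 13)) = 16.2788
d((-4, 10), (5, -9)) = 21.0238
d((9, 4), (2, 14)) = 12.2066
d((9, 4), (-20, 13)) = 30.3645
d((9, 4), (5, -9)) = 13.6015
d((2, 14), (-20, 13)) = 22.0227
d((2, 14), (5, -9)) = 23.1948
d((-20, 13), (5, -9)) = 33.3017

Closest pair: (5, -11) and (5, -9) with distance 2.0

The closest pair is (5, -11) and (5, -9) with Euclidean distance 2.0. For 6 points, brute-force pairwise comparison is shown above. For large n, the divide-and-conquer algorithm (sort by x, recurse on halves, check the dividing strip) achieves O(n log n).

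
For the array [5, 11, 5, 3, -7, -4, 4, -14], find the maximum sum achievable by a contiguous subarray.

Using Kadane's algorithm on [5, 11, 5, 3, -7, -4, 4, -14]:

Scanning through the array:
Position 1 (value 11): max_ending_here = 16, max_so_far = 16
Position 2 (value 5): max_ending_here = 21, max_so_far = 21
Position 3 (value 3): max_ending_here = 24, max_so_far = 24
Position 4 (value -7): max_ending_here = 17, max_so_far = 24
Position 5 (value -4): max_ending_here = 13, max_so_far = 24
Position 6 (value 4): max_ending_here = 17, max_so_far = 24
Position 7 (value -14): max_ending_here = 3, max_so_far = 24

Maximum subarray: [5, 11, 5, 3]
Maximum sum: 24

The maximum subarray is [5, 11, 5, 3] with sum 24. This subarray runs from index 0 to index 3.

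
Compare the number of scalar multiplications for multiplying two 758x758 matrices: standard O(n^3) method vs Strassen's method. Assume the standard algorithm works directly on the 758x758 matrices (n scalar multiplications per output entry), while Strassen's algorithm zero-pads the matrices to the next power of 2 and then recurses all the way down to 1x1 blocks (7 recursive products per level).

Matrix multiplication for 758x758 matrices:

Strassen's algorithm requires power-of-2 dimensions. Pad 758x758 to 1024x1024 (next power of 2).

Standard algorithm: 758^3 = 435519512 multiplications
Strassen's algorithm: 7^(log2(1024)) = 7^10 = 282475249 multiplications
Savings: 435519512 - 282475249 = 153044263 multiplications

Standard: 435519512 multiplications (758^3). Strassen: 282475249 multiplications (7^10, after padding to 1024x1024). Strassen reduces 8 recursive multiplications to 7 at each level.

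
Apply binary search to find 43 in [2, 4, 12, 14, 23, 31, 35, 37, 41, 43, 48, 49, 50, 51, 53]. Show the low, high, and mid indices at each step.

Binary search for 43 in [2, 4, 12, 14, 23, 31, 35, 37, 41, 43, 48, 49, 50, 51, 53]:

lo=0, hi=14, mid=7, arr[mid]=37 -> 37 < 43, search right half
lo=8, hi=14, mid=11, arr[mid]=49 -> 49 > 43, search left half
lo=8, hi=10, mid=9, arr[mid]=43 -> Found target at index 9!

Binary search finds 43 at index 9 after 3 comparisons. The search repeatedly halves the search space by comparing with the middle element.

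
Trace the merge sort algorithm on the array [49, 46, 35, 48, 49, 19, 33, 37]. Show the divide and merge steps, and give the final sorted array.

Merge sort trace:

Split: [49, 46, 35, 48, 49, 19, 33, 37] -> [49, 46, 35, 48] and [49, 19, 33, 37]
  Split: [49, 46, 35, 48] -> [49, 46] and [35, 48]
    Split: [49, 46] -> [49] and [46]
    Merge: [49] + [46] -> [46, 49]
    Split: [35, 48] -> [35] and [48]
    Merge: [35] + [48] -> [35, 48]
  Merge: [46, 49] + [35, 48] -> [35, 46, 48, 49]
  Split: [49, 19, 33, 37] -> [49, 19] and [33, 37]
    Split: [49, 19] -> [49] and [19]
    Merge: [49] + [19] -> [19, 49]
    Split: [33, 37] -> [33] and [37]
    Merge: [33] + [37] -> [33, 37]
  Merge: [19, 49] + [33, 37] -> [19, 33, 37, 49]
Merge: [35, 46, 48, 49] + [19, 33, 37, 49] -> [19, 33, 35, 37, 46, 48, 49, 49]

Final sorted array: [19, 33, 35, 37, 46, 48, 49, 49]

The merge sort proceeds by recursively splitting the array and merging sorted halves.
After all merges, the sorted array is [19, 33, 35, 37, 46, 48, 49, 49].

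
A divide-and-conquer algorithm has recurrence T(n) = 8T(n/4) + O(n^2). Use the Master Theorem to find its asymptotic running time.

Master Theorem for T(n) = 8T(n/4) + O(n^2):

a = 8, b = 4, c = 2
log_b(a) = log_4(8) = 1.5000

Case 3: c = 2 > log_4(8) = 1.5000
T(n) = O(n^2) = O(n^2)

For T(n) = 8T(n/4) + O(n^2): log_4(8) = 1.5000. This is Case 3 of the Master Theorem (c > log_b(a), work dominated by root), giving O(n^2).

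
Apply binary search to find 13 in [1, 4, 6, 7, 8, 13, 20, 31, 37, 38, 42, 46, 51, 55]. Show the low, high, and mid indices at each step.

Binary search for 13 in [1, 4, 6, 7, 8, 13, 20, 31, 37, 38, 42, 46, 51, 55]:

lo=0, hi=13, mid=6, arr[mid]=20 -> 20 > 13, search left half
lo=0, hi=5, mid=2, arr[mid]=6 -> 6 < 13, search right half
lo=3, hi=5, mid=4, arr[mid]=8 -> 8 < 13, search right half
lo=5, hi=5, mid=5, arr[mid]=13 -> Found target at index 5!

Binary search finds 13 at index 5 after 4 comparisons. The search repeatedly halves the search space by comparing with the middle element.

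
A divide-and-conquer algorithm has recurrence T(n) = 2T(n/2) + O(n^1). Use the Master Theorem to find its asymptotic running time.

Master Theorem for T(n) = 2T(n/2) + O(n^1):

a = 2, b = 2, c = 1
log_b(a) = log_2(2) = 1.0000

Case 2: c = 1 = log_2(2) = 1.0000
T(n) = O(n^1 log n) = O(n log n)

For T(n) = 2T(n/2) + O(n^1): log_2(2) = 1.0000. This is Case 2 of the Master Theorem (c = log_b(a), equal work at all levels), giving O(n log n).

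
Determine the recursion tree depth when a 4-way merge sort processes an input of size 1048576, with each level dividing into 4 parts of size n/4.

For divide and conquer with division factor 4:

Problem sizes at each level:
Level 0: 1048576
Level 1: 262144
Level 2: 65536
Level 3: 16384
Level 4: 4096
Level 5: 1024
Level 6: 256
Level 7: 64
Level 8: 16
Level 9: 4
Level 10: 1

The root is level 0 and the size-1 base case is level 10 (the tree spans levels 0 through 10, i.e. 11 levels counting the root), so the depth is the number of divisions: log_4(1048576) = 10

The recursion tree depth is log_4(1048576) = 10. At each level, the problem size is divided by 4, so it takes 10 divisions to reduce to a base case of size 1. The algorithm makes 4 recursive calls at each level.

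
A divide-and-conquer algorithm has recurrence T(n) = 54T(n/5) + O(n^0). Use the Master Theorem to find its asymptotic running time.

Master Theorem for T(n) = 54T(n/5) + O(n^0):

a = 54, b = 5, c = 0
log_b(a) = log_5(54) = 2.4785

Case 1: c = 0 < log_5(54) = 2.4785
T(n) = O(n^(log_5 54))

For T(n) = 54T(n/5) + O(n^0): log_5(54) = 2.4785. This is Case 1 of the Master Theorem (c < log_b(a), work dominated by leaves), giving O(n^(log_5 54)).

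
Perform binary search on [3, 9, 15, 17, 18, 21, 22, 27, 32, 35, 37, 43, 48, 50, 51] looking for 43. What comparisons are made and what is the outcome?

Binary search for 43 in [3, 9, 15, 17, 18, 21, 22, 27, 32, 35, 37, 43, 48, 50, 51]:

lo=0, hi=14, mid=7, arr[mid]=27 -> 27 < 43, search right half
lo=8, hi=14, mid=11, arr[mid]=43 -> Found target at index 11!

Binary search finds 43 at index 11 after 2 comparisons. The search repeatedly halves the search space by comparing with the middle element.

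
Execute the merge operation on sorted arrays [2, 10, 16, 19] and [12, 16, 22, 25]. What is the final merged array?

Merging process:

Compare 2 vs 12: take 2 from left. Merged: [2]
Compare 10 vs 12: take 10 from left. Merged: [2, 10]
Compare 16 vs 12: take 12 from right. Merged: [2, 10, 12]
Compare 16 vs 16: take 16 from left. Merged: [2, 10, 12, 16]
Compare 19 vs 16: take 16 from right. Merged: [2, 10, 12, 16, 16]
Compare 19 vs 22: take 19 from left. Merged: [2, 10, 12, 16, 16, 19]
Append remaining from right: [22, 25]. Merged: [2, 10, 12, 16, 16, 19, 22, 25]

Final merged array: [2, 10, 12, 16, 16, 19, 22, 25]
Total comparisons: 6

The merged array is [2, 10, 12, 16, 16, 19, 22, 25], requiring 6 comparisons. The merge step runs in O(n) time where n is the total number of elements.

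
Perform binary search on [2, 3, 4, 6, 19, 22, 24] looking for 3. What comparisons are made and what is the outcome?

Binary search for 3 in [2, 3, 4, 6, 19, 22, 24]:

lo=0, hi=6, mid=3, arr[mid]=6 -> 6 > 3, search left half
lo=0, hi=2, mid=1, arr[mid]=3 -> Found target at index 1!

Binary search finds 3 at index 1 after 2 comparisons. The search repeatedly halves the search space by comparing with the middle element.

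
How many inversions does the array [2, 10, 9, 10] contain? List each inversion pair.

Finding inversions in [2, 10, 9, 10]:

(1, 2): arr[1]=10 > arr[2]=9

Total inversions: 1

The array has 1 inversion(s): (1,2). Each pair (i,j) satisfies i < j and arr[i] > arr[j].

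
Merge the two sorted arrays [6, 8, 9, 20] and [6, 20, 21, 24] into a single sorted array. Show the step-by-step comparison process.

Merging process:

Compare 6 vs 6: take 6 from left. Merged: [6]
Compare 8 vs 6: take 6 from right. Merged: [6, 6]
Compare 8 vs 20: take 8 from left. Merged: [6, 6, 8]
Compare 9 vs 20: take 9 from left. Merged: [6, 6, 8, 9]
Compare 20 vs 20: take 20 from left. Merged: [6, 6, 8, 9, 20]
Append remaining from right: [20, 21, 24]. Merged: [6, 6, 8, 9, 20, 20, 21, 24]

Final merged array: [6, 6, 8, 9, 20, 20, 21, 24]
Total comparisons: 5

The merged array is [6, 6, 8, 9, 20, 20, 21, 24], requiring 5 comparisons. The merge step runs in O(n) time where n is the total number of elements.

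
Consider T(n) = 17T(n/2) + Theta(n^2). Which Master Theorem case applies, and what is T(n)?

Master Theorem for T(n) = 17T(n/2) + O(n^2):

a = 17, b = 2, c = 2
log_b(a) = log_2(17) = 4.0875

Case 1: c = 2 < log_2(17) = 4.0875
T(n) = O(n^(log_2 17))

For T(n) = 17T(n/2) + O(n^2): log_2(17) = 4.0875. This is Case 1 of the Master Theorem (c < log_b(a), work dominated by leaves), giving O(n^(log_2 17)).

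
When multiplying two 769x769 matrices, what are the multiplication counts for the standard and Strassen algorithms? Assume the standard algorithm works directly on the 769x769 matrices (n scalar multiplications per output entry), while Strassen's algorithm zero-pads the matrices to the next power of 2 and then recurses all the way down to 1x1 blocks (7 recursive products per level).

Matrix multiplication for 769x769 matrices:

Strassen's algorithm requires power-of-2 dimensions. Pad 769x769 to 1024x1024 (next power of 2).

Standard algorithm: 769^3 = 454756609 multiplications
Strassen's algorithm: 7^(log2(1024)) = 7^10 = 282475249 multiplications
Savings: 454756609 - 282475249 = 172281360 multiplications

Standard: 454756609 multiplications (769^3). Strassen: 282475249 multiplications (7^10, after padding to 1024x1024). Strassen reduces 8 recursive multiplications to 7 at each level.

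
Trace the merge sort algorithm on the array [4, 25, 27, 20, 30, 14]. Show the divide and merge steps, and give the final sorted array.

Merge sort trace:

Split: [4, 25, 27, 20, 30, 14] -> [4, 25, 27] and [20, 30, 14]
  Split: [4, 25, 27] -> [4] and [25, 27]
    Split: [25, 27] -> [25] and [27]
    Merge: [25] + [27] -> [25, 27]
  Merge: [4] + [25, 27] -> [4, 25, 27]
  Split: [20, 30, 14] -> [20] and [30, 14]
    Split: [30, 14] -> [30] and [14]
    Merge: [30] + [14] -> [14, 30]
  Merge: [20] + [14, 30] -> [14, 20, 30]
Merge: [4, 25, 27] + [14, 20, 30] -> [4, 14, 20, 25, 27, 30]

Final sorted array: [4, 14, 20, 25, 27, 30]

The merge sort proceeds by recursively splitting the array and merging sorted halves.
After all merges, the sorted array is [4, 14, 20, 25, 27, 30].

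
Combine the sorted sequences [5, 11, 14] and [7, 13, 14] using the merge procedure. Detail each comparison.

Merging process:

Compare 5 vs 7: take 5 from left. Merged: [5]
Compare 11 vs 7: take 7 from right. Merged: [5, 7]
Compare 11 vs 13: take 11 from left. Merged: [5, 7, 11]
Compare 14 vs 13: take 13 from right. Merged: [5, 7, 11, 13]
Compare 14 vs 14: take 14 from left. Merged: [5, 7, 11, 13, 14]
Append remaining from right: [14]. Merged: [5, 7, 11, 13, 14, 14]

Final merged array: [5, 7, 11, 13, 14, 14]
Total comparisons: 5

The merged array is [5, 7, 11, 13, 14, 14], requiring 5 comparisons. The merge step runs in O(n) time where n is the total number of elements.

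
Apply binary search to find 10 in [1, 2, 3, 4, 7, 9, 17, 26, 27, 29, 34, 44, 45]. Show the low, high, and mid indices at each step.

Binary search for 10 in [1, 2, 3, 4, 7, 9, 17, 26, 27, 29, 34, 44, 45]:

lo=0, hi=12, mid=6, arr[mid]=17 -> 17 > 10, search left half
lo=0, hi=5, mid=2, arr[mid]=3 -> 3 < 10, search right half
lo=3, hi=5, mid=4, arr[mid]=7 -> 7 < 10, search right half
lo=5, hi=5, mid=5, arr[mid]=9 -> 9 < 10, search right half
lo=6 > hi=5, target 10 not found

Binary search determines that 10 is not in the array after 4 comparisons. The search space was exhausted without finding the target.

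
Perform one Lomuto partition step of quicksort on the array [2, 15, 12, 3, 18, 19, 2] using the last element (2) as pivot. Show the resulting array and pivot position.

Lomuto partition with pivot = 2:

Initial array: [2, 15, 12, 3, 18, 19, 2]

arr[0]=2 <= 2: swap with position 0, array becomes [2, 15, 12, 3, 18, 19, 2]
arr[1]=15 > 2: no swap
arr[2]=12 > 2: no swap
arr[3]=3 > 2: no swap
arr[4]=18 > 2: no swap
arr[5]=19 > 2: no swap

Place pivot at position 1: [2, 2, 12, 3, 18, 19, 15]
Pivot position: 1

After partitioning with pivot 2, the array becomes [2, 2, 12, 3, 18, 19, 15]. The pivot is placed at index 1. All elements to the left of the pivot are <= 2, and all elements to the right are > 2.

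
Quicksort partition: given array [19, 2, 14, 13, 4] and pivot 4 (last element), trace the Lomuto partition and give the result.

Lomuto partition with pivot = 4:

Initial array: [19, 2, 14, 13, 4]

arr[0]=19 > 4: no swap
arr[1]=2 <= 4: swap with position 0, array becomes [2, 19, 14, 13, 4]
arr[2]=14 > 4: no swap
arr[3]=13 > 4: no swap

Place pivot at position 1: [2, 4, 14, 13, 19]
Pivot position: 1

After partitioning with pivot 4, the array becomes [2, 4, 14, 13, 19]. The pivot is placed at index 1. All elements to the left of the pivot are <= 4, and all elements to the right are > 4.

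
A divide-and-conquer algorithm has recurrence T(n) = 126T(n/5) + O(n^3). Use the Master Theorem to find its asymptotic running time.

Master Theorem for T(n) = 126T(n/5) + O(n^3):

a = 126, b = 5, c = 3
log_b(a) = log_5(126) = 3.0050

Case 1: c = 3 < log_5(126) = 3.0050
T(n) = O(n^(log_5 126))

For T(n) = 126T(n/5) + O(n^3): log_5(126) = 3.0050. This is Case 1 of the Master Theorem (c < log_b(a), work dominated by leaves), giving O(n^(log_5 126)).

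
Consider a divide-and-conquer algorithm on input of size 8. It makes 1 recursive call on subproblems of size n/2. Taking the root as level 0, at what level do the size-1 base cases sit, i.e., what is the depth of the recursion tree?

For divide and conquer with division factor 2:

Problem sizes at each level:
Level 0: 8
Level 1: 4
Level 2: 2
Level 3: 1

The root is level 0 and the size-1 base case is level 3 (the tree spans levels 0 through 3, i.e. 4 levels counting the root), so the depth is the number of divisions: log_2(8) = 3

The recursion tree depth is log_2(8) = 3. At each level, the problem size is divided by 2, so it takes 3 divisions to reduce to a base case of size 1. The algorithm makes 1 recursive call at each level.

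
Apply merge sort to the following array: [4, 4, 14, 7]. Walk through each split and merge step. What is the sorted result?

Merge sort trace:

Split: [4, 4, 14, 7] -> [4, 4] and [14, 7]
  Split: [4, 4] -> [4] and [4]
  Merge: [4] + [4] -> [4, 4]
  Split: [14, 7] -> [14] and [7]
  Merge: [14] + [7] -> [7, 14]
Merge: [4, 4] + [7, 14] -> [4, 4, 7, 14]

Final sorted array: [4, 4, 7, 14]

The merge sort proceeds by recursively splitting the array and merging sorted halves.
After all merges, the sorted array is [4, 4, 7, 14].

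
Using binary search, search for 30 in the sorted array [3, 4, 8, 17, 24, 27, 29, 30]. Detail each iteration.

Binary search for 30 in [3, 4, 8, 17, 24, 27, 29, 30]:

lo=0, hi=7, mid=3, arr[mid]=17 -> 17 < 30, search right half
lo=4, hi=7, mid=5, arr[mid]=27 -> 27 < 30, search right half
lo=6, hi=7, mid=6, arr[mid]=29 -> 29 < 30, search right half
lo=7, hi=7, mid=7, arr[mid]=30 -> Found target at index 7!

Binary search finds 30 at index 7 after 4 comparisons. The search repeatedly halves the search space by comparing with the middle element.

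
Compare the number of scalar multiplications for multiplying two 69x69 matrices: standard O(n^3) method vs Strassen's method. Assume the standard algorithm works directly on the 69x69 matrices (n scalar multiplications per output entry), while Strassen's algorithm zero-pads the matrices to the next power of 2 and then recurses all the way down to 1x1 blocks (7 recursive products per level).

Matrix multiplication for 69x69 matrices:

Strassen's algorithm requires power-of-2 dimensions. Pad 69x69 to 128x128 (next power of 2).

Standard algorithm: 69^3 = 328509 multiplications
Strassen's algorithm: 7^(log2(128)) = 7^7 = 823543 multiplications
Difference: 328509 - 823543 = -495034 (Strassen uses MORE here due to padding overhead — for small or just-over-power-of-2 n, padding can outweigh the per-level savings)

Standard: 328509 multiplications (69^3). Strassen: 823543 multiplications (7^7, after padding to 128x128). Strassen reduces 8 recursive multiplications to 7 at each level.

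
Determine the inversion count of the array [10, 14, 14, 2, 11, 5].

Finding inversions in [10, 14, 14, 2, 11, 5]:

(0, 3): arr[0]=10 > arr[3]=2
(0, 5): arr[0]=10 > arr[5]=5
(1, 3): arr[1]=14 > arr[3]=2
(1, 4): arr[1]=14 > arr[4]=11
(1, 5): arr[1]=14 > arr[5]=5
(2, 3): arr[2]=14 > arr[3]=2
(2, 4): arr[2]=14 > arr[4]=11
(2, 5): arr[2]=14 > arr[5]=5
(4, 5): arr[4]=11 > arr[5]=5

Total inversions: 9

The array has 9 inversion(s): (0,3), (0,5), (1,3), (1,4), (1,5), (2,3), (2,4), (2,5), (4,5). Each pair (i,j) satisfies i < j and arr[i] > arr[j].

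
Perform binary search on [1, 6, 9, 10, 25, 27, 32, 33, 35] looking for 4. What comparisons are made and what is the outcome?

Binary search for 4 in [1, 6, 9, 10, 25, 27, 32, 33, 35]:

lo=0, hi=8, mid=4, arr[mid]=25 -> 25 > 4, search left half
lo=0, hi=3, mid=1, arr[mid]=6 -> 6 > 4, search left half
lo=0, hi=0, mid=0, arr[mid]=1 -> 1 < 4, search right half
lo=1 > hi=0, target 4 not found

Binary search determines that 4 is not in the array after 3 comparisons. The search space was exhausted without finding the target.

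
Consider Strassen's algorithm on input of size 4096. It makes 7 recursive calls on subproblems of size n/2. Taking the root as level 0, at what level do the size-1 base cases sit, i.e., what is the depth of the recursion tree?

For divide and conquer with division factor 2:

Problem sizes at each level:
Level 0: 4096
Level 1: 2048
Level 2: 1024
Level 3: 512
Level 4: 256
Level 5: 128
Level 6: 64
Level 7: 32
Level 8: 16
Level 9: 8
Level 10: 4
Level 11: 2
Level 12: 1

The root is level 0 and the size-1 base case is level 12 (the tree spans levels 0 through 12, i.e. 13 levels counting the root), so the depth is the number of divisions: log_2(4096) = 12

The recursion tree depth is log_2(4096) = 12. At each level, the problem size is divided by 2, so it takes 12 divisions to reduce to a base case of size 1. The algorithm makes 7 recursive calls at each level.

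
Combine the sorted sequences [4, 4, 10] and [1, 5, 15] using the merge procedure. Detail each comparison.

Merging process:

Compare 4 vs 1: take 1 from right. Merged: [1]
Compare 4 vs 5: take 4 from left. Merged: [1, 4]
Compare 4 vs 5: take 4 from left. Merged: [1, 4, 4]
Compare 10 vs 5: take 5 from right. Merged: [1, 4, 4, 5]
Compare 10 vs 15: take 10 from left. Merged: [1, 4, 4, 5, 10]
Append remaining from right: [15]. Merged: [1, 4, 4, 5, 10, 15]

Final merged array: [1, 4, 4, 5, 10, 15]
Total comparisons: 5

The merged array is [1, 4, 4, 5, 10, 15], requiring 5 comparisons. The merge step runs in O(n) time where n is the total number of elements.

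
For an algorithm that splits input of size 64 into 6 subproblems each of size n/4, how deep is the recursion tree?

For divide and conquer with division factor 4:

Problem sizes at each level:
Level 0: 64
Level 1: 16
Level 2: 4
Level 3: 1

The root is level 0 and the size-1 base case is level 3 (the tree spans levels 0 through 3, i.e. 4 levels counting the root), so the depth is the number of divisions: log_4(64) = 3

The recursion tree depth is log_4(64) = 3. At each level, the problem size is divided by 4, so it takes 3 divisions to reduce to a base case of size 1. The algorithm makes 6 recursive calls at each level.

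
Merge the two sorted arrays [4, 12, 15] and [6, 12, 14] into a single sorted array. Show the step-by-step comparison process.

Merging process:

Compare 4 vs 6: take 4 from left. Merged: [4]
Compare 12 vs 6: take 6 from right. Merged: [4, 6]
Compare 12 vs 12: take 12 from left. Merged: [4, 6, 12]
Compare 15 vs 12: take 12 from right. Merged: [4, 6, 12, 12]
Compare 15 vs 14: take 14 from right. Merged: [4, 6, 12, 12, 14]
Append remaining from left: [15]. Merged: [4, 6, 12, 12, 14, 15]

Final merged array: [4, 6, 12, 12, 14, 15]
Total comparisons: 5

The merged array is [4, 6, 12, 12, 14, 15], requiring 5 comparisons. The merge step runs in O(n) time where n is the total number of elements.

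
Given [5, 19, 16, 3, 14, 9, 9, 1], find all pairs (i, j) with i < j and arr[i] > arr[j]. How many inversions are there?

Finding inversions in [5, 19, 16, 3, 14, 9, 9, 1]:

(0, 3): arr[0]=5 > arr[3]=3
(0, 7): arr[0]=5 > arr[7]=1
(1, 2): arr[1]=19 > arr[2]=16
(1, 3): arr[1]=19 > arr[3]=3
(1, 4): arr[1]=19 > arr[4]=14
(1, 5): arr[1]=19 > arr[5]=9
(1, 6): arr[1]=19 > arr[6]=9
(1, 7): arr[1]=19 > arr[7]=1
(2, 3): arr[2]=16 > arr[3]=3
(2, 4): arr[2]=16 > arr[4]=14
(2, 5): arr[2]=16 > arr[5]=9
(2, 6): arr[2]=16 > arr[6]=9
(2, 7): arr[2]=16 > arr[7]=1
(3, 7): arr[3]=3 > arr[7]=1
(4, 5): arr[4]=14 > arr[5]=9
(4, 6): arr[4]=14 > arr[6]=9
(4, 7): arr[4]=14 > arr[7]=1
(5, 7): arr[5]=9 > arr[7]=1
(6, 7): arr[6]=9 > arr[7]=1

Total inversions: 19

The array has 19 inversion(s): (0,3), (0,7), (1,2), (1,3), (1,4), (1,5), (1,6), (1,7), (2,3), (2,4), (2,5), (2,6), (2,7), (3,7), (4,5), (4,6), (4,7), (5,7), (6,7). Each pair (i,j) satisfies i < j and arr[i] > arr[j].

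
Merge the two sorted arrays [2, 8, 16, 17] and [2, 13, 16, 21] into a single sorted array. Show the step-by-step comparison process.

Merging process:

Compare 2 vs 2: take 2 from left. Merged: [2]
Compare 8 vs 2: take 2 from right. Merged: [2, 2]
Compare 8 vs 13: take 8 from left. Merged: [2, 2, 8]
Compare 16 vs 13: take 13 from right. Merged: [2, 2, 8, 13]
Compare 16 vs 16: take 16 from left. Merged: [2, 2, 8, 13, 16]
Compare 17 vs 16: take 16 from right. Merged: [2, 2, 8, 13, 16, 16]
Compare 17 vs 21: take 17 from left. Merged: [2, 2, 8, 13, 16, 16, 17]
Append remaining from right: [21]. Merged: [2, 2, 8, 13, 16, 16, 17, 21]

Final merged array: [2, 2, 8, 13, 16, 16, 17, 21]
Total comparisons: 7

The merged array is [2, 2, 8, 13, 16, 16, 17, 21], requiring 7 comparisons. The merge step runs in O(n) time where n is the total number of elements.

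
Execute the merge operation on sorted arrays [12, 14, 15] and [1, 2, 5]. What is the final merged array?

Merging process:

Compare 12 vs 1: take 1 from right. Merged: [1]
Compare 12 vs 2: take 2 from right. Merged: [1, 2]
Compare 12 vs 5: take 5 from right. Merged: [1, 2, 5]
Append remaining from left: [12, 14, 15]. Merged: [1, 2, 5, 12, 14, 15]

Final merged array: [1, 2, 5, 12, 14, 15]
Total comparisons: 3

The merged array is [1, 2, 5, 12, 14, 15], requiring 3 comparisons. The merge step runs in O(n) time where n is the total number of elements.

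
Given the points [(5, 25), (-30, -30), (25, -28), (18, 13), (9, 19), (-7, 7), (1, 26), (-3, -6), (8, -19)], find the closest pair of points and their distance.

Computing all pairwise distances among 9 points:

d((5, 25), (-30, -30)) = 65.192
d((5, 25), (25, -28)) = 56.648
d((5, 25), (18, 13)) = 17.6918
d((5, 25), (9, 19)) = 7.2111
d((5, 25), (-7, 7)) = 21.6333
d((5, 25), (1, 26)) = 4.1231 <-- minimum
d((5, 25), (-3, -6)) = 32.0156
d((5, 25), (8, -19)) = 44.1022
d((-30, -30), (25, -28)) = 55.0364
d((-30, -30), (18, 13)) = 64.4438
d((-30, -30), (9, 19)) = 62.6259
d((-30, -30), (-7, 7)) = 43.566
d((-30, -30), (1, 26)) = 64.0078
d((-30, -30), (-3, -6)) = 36.1248
d((-30, -30), (8, -19)) = 39.5601
d((25, -28), (18, 13)) = 41.5933
d((25, -28), (9, 19)) = 49.6488
d((25, -28), (-7, 7)) = 47.4236
d((25, -28), (1, 26)) = 59.0931
d((25, -28), (-3, -6)) = 35.609
d((25, -28), (8, -19)) = 19.2354
d((18, 13), (9, 19)) = 10.8167
d((18, 13), (-7, 7)) = 25.7099
d((18, 13), (1, 26)) = 21.4009
d((18, 13), (-3, -6)) = 28.3196
d((18, 13), (8, -19)) = 33.5261
d((9, 19), (-7, 7)) = 20.0
d((9, 19), (1, 26)) = 10.6301
d((9, 19), (-3, -6)) = 27.7308
d((9, 19), (8, -19)) = 38.0132
d((-7, 7), (1, 26)) = 20.6155
d((-7, 7), (-3, -6)) = 13.6015
d((-7, 7), (8, -19)) = 30.0167
d((1, 26), (-3, -6)) = 32.249
d((1, 26), (8, -19)) = 45.5412
d((-3, -6), (8, -19)) = 17.0294

Closest pair: (5, 25) and (1, 26) with distance 4.1231

The closest pair is (5, 25) and (1, 26) with Euclidean distance 4.1231. For 9 points, brute-force pairwise comparison is shown above. For large n, the divide-and-conquer algorithm (sort by x, recurse on halves, check the dividing strip) achieves O(n log n).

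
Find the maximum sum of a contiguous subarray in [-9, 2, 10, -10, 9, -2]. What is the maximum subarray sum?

Using Kadane's algorithm on [-9, 2, 10, -10, 9, -2]:

Scanning through the array:
Position 1 (value 2): max_ending_here = 2, max_so_far = 2
Position 2 (value 10): max_ending_here = 12, max_so_far = 12
Position 3 (value -10): max_ending_here = 2, max_so_far = 12
Position 4 (value 9): max_ending_here = 11, max_so_far = 12
Position 5 (value -2): max_ending_here = 9, max_so_far = 12

Maximum subarray: [2, 10]
Maximum sum: 12

The maximum subarray is [2, 10] with sum 12. This subarray runs from index 1 to index 2.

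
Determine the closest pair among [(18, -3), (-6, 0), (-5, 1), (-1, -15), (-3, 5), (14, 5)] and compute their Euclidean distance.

Computing all pairwise distances among 6 points:

d((18, -3), (-6, 0)) = 24.1868
d((18, -3), (-5, 1)) = 23.3452
d((18, -3), (-1, -15)) = 22.4722
d((18, -3), (-3, 5)) = 22.4722
d((18, -3), (14, 5)) = 8.9443
d((-6, 0), (-5, 1)) = 1.4142 <-- minimum
d((-6, 0), (-1, -15)) = 15.8114
d((-6, 0), (-3, 5)) = 5.831
d((-6, 0), (14, 5)) = 20.6155
d((-5, 1), (-1, -15)) = 16.4924
d((-5, 1), (-3, 5)) = 4.4721
d((-5, 1), (14, 5)) = 19.4165
d((-1, -15), (-3, 5)) = 20.0998
d((-1, -15), (14, 5)) = 25.0
d((-3, 5), (14, 5)) = 17.0

Closest pair: (-6, 0) and (-5, 1) with distance 1.4142

The closest pair is (-6, 0) and (-5, 1) with Euclidean distance 1.4142. For 6 points, brute-force pairwise comparison is shown above. For large n, the divide-and-conquer algorithm (sort by x, recurse on halves, check the dividing strip) achieves O(n log n).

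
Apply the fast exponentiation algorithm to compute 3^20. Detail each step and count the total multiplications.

Computing 3^20 by squaring (build up from 3^1; each line after the first costs one multiplication):

3^1 = 3
3^2 = (3^1)^2 = 3^2 = 9
3^4 = (3^2)^2 = 9^2 = 81
3^5 = 3 * 3^4 = 3 * 81 = 243
3^10 = (3^5)^2 = 243^2 = 59049
3^20 = (3^10)^2 = 59049^2 = 3486784401

Result: 3486784401
Multiplications needed: 5 (5 lines after 3^1)

3^20 = 3486784401. Using exponentiation by squaring, this requires 5 multiplications. The key idea: if the exponent is even, square the half-power; if odd, multiply by the base once.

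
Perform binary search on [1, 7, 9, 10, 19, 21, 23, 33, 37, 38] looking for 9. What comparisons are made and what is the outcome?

Binary search for 9 in [1, 7, 9, 10, 19, 21, 23, 33, 37, 38]:

lo=0, hi=9, mid=4, arr[mid]=19 -> 19 > 9, search left half
lo=0, hi=3, mid=1, arr[mid]=7 -> 7 < 9, search right half
lo=2, hi=3, mid=2, arr[mid]=9 -> Found target at index 2!

Binary search finds 9 at index 2 after 3 comparisons. The search repeatedly halves the search space by comparing with the middle element.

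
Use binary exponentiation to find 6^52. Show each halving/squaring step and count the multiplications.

Computing 6^52 by squaring (build up from 6^1; each line after the first costs one multiplication):

6^1 = 6
6^2 = (6^1)^2 = 6^2 = 36
6^3 = 6 * 6^2 = 6 * 36 = 216
6^6 = (6^3)^2 = 216^2 = 46656
6^12 = (6^6)^2 = 46656^2 = 2176782336
6^13 = 6 * 6^12 = 6 * 2176782336 = 13060694016
6^26 = (6^13)^2 = 13060694016^2 = 170581728179578208256
6^52 = (6^26)^2 = 170581728179578208256^2 = 29098125988731506183153025616435306561536

Result: 29098125988731506183153025616435306561536
Multiplications needed: 7 (7 lines after 6^1)

6^52 = 29098125988731506183153025616435306561536. Using exponentiation by squaring, this requires 7 multiplications. The key idea: if the exponent is even, square the half-power; if odd, multiply by the base once.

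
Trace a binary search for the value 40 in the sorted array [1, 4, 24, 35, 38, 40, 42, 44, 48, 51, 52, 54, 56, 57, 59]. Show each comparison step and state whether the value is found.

Binary search for 40 in [1, 4, 24, 35, 38, 40, 42, 44, 48, 51, 52, 54, 56, 57, 59]:

lo=0, hi=14, mid=7, arr[mid]=44 -> 44 > 40, search left half
lo=0, hi=6, mid=3, arr[mid]=35 -> 35 < 40, search right half
lo=4, hi=6, mid=5, arr[mid]=40 -> Found target at index 5!

Binary search finds 40 at index 5 after 3 comparisons. The search repeatedly halves the search space by comparing with the middle element.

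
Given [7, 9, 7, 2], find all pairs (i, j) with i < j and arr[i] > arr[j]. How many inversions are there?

Finding inversions in [7, 9, 7, 2]:

(0, 3): arr[0]=7 > arr[3]=2
(1, 2): arr[1]=9 > arr[2]=7
(1, 3): arr[1]=9 > arr[3]=2
(2, 3): arr[2]=7 > arr[3]=2

Total inversions: 4

The array has 4 inversion(s): (0,3), (1,2), (1,3), (2,3). Each pair (i,j) satisfies i < j and arr[i] > arr[j].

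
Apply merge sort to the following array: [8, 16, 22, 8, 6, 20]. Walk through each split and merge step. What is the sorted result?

Merge sort trace:

Split: [8, 16, 22, 8, 6, 20] -> [8, 16, 22] and [8, 6, 20]
  Split: [8, 16, 22] -> [8] and [16, 22]
    Split: [16, 22] -> [16] and [22]
    Merge: [16] + [22] -> [16, 22]
  Merge: [8] + [16, 22] -> [8, 16, 22]
  Split: [8, 6, 20] -> [8] and [6, 20]
    Split: [6, 20] -> [6] and [20]
    Merge: [6] + [20] -> [6, 20]
  Merge: [8] + [6, 20] -> [6, 8, 20]
Merge: [8, 16, 22] + [6, 8, 20] -> [6, 8, 8, 16, 20, 22]

Final sorted array: [6, 8, 8, 16, 20, 22]

The merge sort proceeds by recursively splitting the array and merging sorted halves.
After all merges, the sorted array is [6, 8, 8, 16, 20, 22].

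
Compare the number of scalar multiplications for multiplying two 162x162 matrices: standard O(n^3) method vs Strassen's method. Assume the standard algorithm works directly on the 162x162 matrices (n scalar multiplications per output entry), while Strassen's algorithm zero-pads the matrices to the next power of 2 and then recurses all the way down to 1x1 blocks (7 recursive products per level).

Matrix multiplication for 162x162 matrices:

Strassen's algorithm requires power-of-2 dimensions. Pad 162x162 to 256x256 (next power of 2).

Standard algorithm: 162^3 = 4251528 multiplications
Strassen's algorithm: 7^(log2(256)) = 7^8 = 5764801 multiplications
Difference: 4251528 - 5764801 = -1513273 (Strassen uses MORE here due to padding overhead — for small or just-over-power-of-2 n, padding can outweigh the per-level savings)

Standard: 4251528 multiplications (162^3). Strassen: 5764801 multiplications (7^8, after padding to 256x256). Strassen reduces 8 recursive multiplications to 7 at each level.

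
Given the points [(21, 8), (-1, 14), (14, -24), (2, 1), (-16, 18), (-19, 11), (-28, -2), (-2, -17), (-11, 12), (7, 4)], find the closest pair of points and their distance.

Computing all pairwise distances among 10 points:

d((21, 8), (-1, 14)) = 22.8035
d((21, 8), (14, -24)) = 32.7567
d((21, 8), (2, 1)) = 20.2485
d((21, 8), (-16, 18)) = 38.3275
d((21, 8), (-19, 11)) = 40.1123
d((21, 8), (-28, -2)) = 50.01
d((21, 8), (-2, -17)) = 33.9706
d((21, 8), (-11, 12)) = 32.249
d((21, 8), (7, 4)) = 14.5602
d((-1, 14), (14, -24)) = 40.8534
d((-1, 14), (2, 1)) = 13.3417
d((-1, 14), (-16, 18)) = 15.5242
d((-1, 14), (-19, 11)) = 18.2483
d((-1, 14), (-28, -2)) = 31.3847
d((-1, 14), (-2, -17)) = 31.0161
d((-1, 14), (-11, 12)) = 10.198
d((-1, 14), (7, 4)) = 12.8062
d((14, -24), (2, 1)) = 27.7308
d((14, -24), (-16, 18)) = 51.614
d((14, -24), (-19, 11)) = 48.1041
d((14, -24), (-28, -2)) = 47.4131
d((14, -24), (-2, -17)) = 17.4642
d((14, -24), (-11, 12)) = 43.8292
d((14, -24), (7, 4)) = 28.8617
d((2, 1), (-16, 18)) = 24.7588
d((2, 1), (-19, 11)) = 23.2594
d((2, 1), (-28, -2)) = 30.1496
d((2, 1), (-2, -17)) = 18.4391
d((2, 1), (-11, 12)) = 17.0294
d((2, 1), (7, 4)) = 5.831 <-- minimum
d((-16, 18), (-19, 11)) = 7.6158
d((-16, 18), (-28, -2)) = 23.3238
d((-16, 18), (-2, -17)) = 37.6962
d((-16, 18), (-11, 12)) = 7.8102
d((-16, 18), (7, 4)) = 26.9258
d((-19, 11), (-28, -2)) = 15.8114
d((-19, 11), (-2, -17)) = 32.7567
d((-19, 11), (-11, 12)) = 8.0623
d((-19, 11), (7, 4)) = 26.9258
d((-28, -2), (-2, -17)) = 30.0167
d((-28, -2), (-11, 12)) = 22.0227
d((-28, -2), (7, 4)) = 35.5106
d((-2, -17), (-11, 12)) = 30.3645
d((-2, -17), (7, 4)) = 22.8473
d((-11, 12), (7, 4)) = 19.6977

Closest pair: (2, 1) and (7, 4) with distance 5.831

The closest pair is (2, 1) and (7, 4) with Euclidean distance 5.831. For 10 points, brute-force pairwise comparison is shown above. For large n, the divide-and-conquer algorithm (sort by x, recurse on halves, check the dividing strip) achieves O(n log n).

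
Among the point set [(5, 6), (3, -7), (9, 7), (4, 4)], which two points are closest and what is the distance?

Computing all pairwise distances among 4 points:

d((5, 6), (3, -7)) = 13.1529
d((5, 6), (9, 7)) = 4.1231
d((5, 6), (4, 4)) = 2.2361 <-- minimum
d((3, -7), (9, 7)) = 15.2315
d((3, -7), (4, 4)) = 11.0454
d((9, 7), (4, 4)) = 5.831

Closest pair: (5, 6) and (4, 4) with distance 2.2361

The closest pair is (5, 6) and (4, 4) with Euclidean distance 2.2361. For 4 points, brute-force pairwise comparison is shown above. For large n, the divide-and-conquer algorithm (sort by x, recurse on halves, check the dividing strip) achieves O(n log n).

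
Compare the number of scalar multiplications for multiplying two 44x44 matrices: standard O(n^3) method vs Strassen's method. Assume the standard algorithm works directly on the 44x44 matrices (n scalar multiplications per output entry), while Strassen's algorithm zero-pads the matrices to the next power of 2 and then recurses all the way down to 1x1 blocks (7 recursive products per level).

Matrix multiplication for 44x44 matrices:

Strassen's algorithm requires power-of-2 dimensions. Pad 44x44 to 64x64 (next power of 2).

Standard algorithm: 44^3 = 85184 multiplications
Strassen's algorithm: 7^(log2(64)) = 7^6 = 117649 multiplications
Difference: 85184 - 117649 = -32465 (Strassen uses MORE here due to padding overhead — for small or just-over-power-of-2 n, padding can outweigh the per-level savings)

Standard: 85184 multiplications (44^3). Strassen: 117649 multiplications (7^6, after padding to 64x64). Strassen reduces 8 recursive multiplications to 7 at each level.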